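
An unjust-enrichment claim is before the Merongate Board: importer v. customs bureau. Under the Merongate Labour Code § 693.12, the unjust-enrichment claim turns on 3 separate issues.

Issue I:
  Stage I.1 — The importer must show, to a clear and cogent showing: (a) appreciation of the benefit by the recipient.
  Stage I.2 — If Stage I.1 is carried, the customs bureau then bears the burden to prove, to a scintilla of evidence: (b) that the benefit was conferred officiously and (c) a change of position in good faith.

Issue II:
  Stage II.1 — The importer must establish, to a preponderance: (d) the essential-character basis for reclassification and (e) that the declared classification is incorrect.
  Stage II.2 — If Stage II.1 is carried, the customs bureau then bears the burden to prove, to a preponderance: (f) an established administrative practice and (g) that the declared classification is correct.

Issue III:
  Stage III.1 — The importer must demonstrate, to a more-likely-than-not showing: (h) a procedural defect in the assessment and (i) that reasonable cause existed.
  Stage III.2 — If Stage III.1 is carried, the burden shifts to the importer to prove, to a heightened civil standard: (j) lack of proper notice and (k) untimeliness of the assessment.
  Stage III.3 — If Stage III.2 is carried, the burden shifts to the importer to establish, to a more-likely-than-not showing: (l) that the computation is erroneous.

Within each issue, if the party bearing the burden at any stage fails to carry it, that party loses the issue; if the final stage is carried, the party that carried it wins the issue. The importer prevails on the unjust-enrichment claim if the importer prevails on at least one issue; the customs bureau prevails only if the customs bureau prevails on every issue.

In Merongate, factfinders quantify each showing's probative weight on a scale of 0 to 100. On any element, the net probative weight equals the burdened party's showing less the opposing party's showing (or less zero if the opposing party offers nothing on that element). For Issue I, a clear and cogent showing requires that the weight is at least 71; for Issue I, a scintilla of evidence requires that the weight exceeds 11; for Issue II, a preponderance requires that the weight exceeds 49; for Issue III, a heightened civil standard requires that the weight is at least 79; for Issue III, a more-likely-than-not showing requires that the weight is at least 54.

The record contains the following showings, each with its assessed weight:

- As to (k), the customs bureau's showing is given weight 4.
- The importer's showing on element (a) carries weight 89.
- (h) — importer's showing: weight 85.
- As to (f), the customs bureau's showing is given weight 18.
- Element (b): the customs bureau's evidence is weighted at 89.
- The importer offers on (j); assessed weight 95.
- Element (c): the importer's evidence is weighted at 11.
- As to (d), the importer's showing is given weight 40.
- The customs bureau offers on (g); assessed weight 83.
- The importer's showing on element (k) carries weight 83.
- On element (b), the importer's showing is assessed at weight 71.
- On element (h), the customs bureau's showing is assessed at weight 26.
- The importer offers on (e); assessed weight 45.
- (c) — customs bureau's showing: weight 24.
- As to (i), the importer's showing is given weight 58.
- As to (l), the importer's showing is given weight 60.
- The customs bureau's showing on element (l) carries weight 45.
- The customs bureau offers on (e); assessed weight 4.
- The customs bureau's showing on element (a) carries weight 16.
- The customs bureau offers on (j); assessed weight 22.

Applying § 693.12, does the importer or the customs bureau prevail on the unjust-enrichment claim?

customs bureau

— Issue I —
Stage I.1 — burden on importer; standard: a clear and cogent showing (weight is at least 71).
    (a): 89 − 16 = 73 ≥ 71 [met]
  Stage I.1 is satisfied; the onus moves to the customs bureau.
Stage I.2 — burden on customs bureau; standard: a scintilla of evidence (weight exceeds 11).
    (b): 89 − 71 = 18 > 11 [met]
    (c): 24 − 11 = 13 > 11 [met]
  All elements met at the final stage.
All stages carried — the customs bureau prevails on this issue.
— Issue II —
Stage II.1 — burden on importer; standard: a preponderance (weight exceeds 49).
    (d): 40 ≤ 49 [not met]
    (e): 45 − 4 = 41 ≤ 49 [not met]
  Not every element is met, so the importer fails to carry Stage II.1.
The analysis ends at Stage II.1; the customs bureau prevails on this issue.
— Issue III —
At Stage III.1 the importer must meet a more-likely-than-not showing (weight is at least 54): on (h) the weight is 85 less the opposing 26 gives net 59, which does reach 54, so (h) meets the standard; on (i) the weight is 58, ≥ 54, so (i) meets the standard.
  All elements met. The importer retains the burden for Stage III.2.
At Stage III.2 the importer must meet a heightened civil standard (weight is at least 79): on (j) the weight is 95 less the opposing 22 gives net 73, which does not reach 79, so (j) does not meet the standard; on (k) the weight is 83 less the opposing 4 gives net 79, ≥ 79, so (k) meets the standard.
  Stage III.2 not carried; the importer fails its burden.
So the customs bureau prevails on this issue.
Per-issue: Issue I → customs bureau; Issue II → customs bureau; Issue III → customs bureau. The importer must prevail on at least one issue; overall, the customs bureau prevails.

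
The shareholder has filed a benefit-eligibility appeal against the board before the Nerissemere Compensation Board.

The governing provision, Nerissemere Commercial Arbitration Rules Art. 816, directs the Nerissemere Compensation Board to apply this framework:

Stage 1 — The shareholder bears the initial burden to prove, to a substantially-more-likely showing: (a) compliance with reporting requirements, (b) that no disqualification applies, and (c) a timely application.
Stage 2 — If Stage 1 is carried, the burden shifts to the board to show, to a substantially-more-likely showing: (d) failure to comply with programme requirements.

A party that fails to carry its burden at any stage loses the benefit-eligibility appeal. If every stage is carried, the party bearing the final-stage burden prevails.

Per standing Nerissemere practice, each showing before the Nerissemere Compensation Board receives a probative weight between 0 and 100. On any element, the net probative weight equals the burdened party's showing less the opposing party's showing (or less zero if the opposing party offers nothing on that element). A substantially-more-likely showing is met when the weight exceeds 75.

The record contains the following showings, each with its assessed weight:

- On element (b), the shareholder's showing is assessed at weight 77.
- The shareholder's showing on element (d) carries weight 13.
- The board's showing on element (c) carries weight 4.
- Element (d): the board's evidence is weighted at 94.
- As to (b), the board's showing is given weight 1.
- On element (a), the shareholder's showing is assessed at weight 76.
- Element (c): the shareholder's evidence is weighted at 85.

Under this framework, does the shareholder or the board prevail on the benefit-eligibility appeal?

Stage 1 — burden on shareholder; standard: a substantially-more-likely showing (weight exceeds 75).
    (a): 76 > 75 [met]
    (b): 77 − 1 = 76 > 75 [met]
    (c): 85 − 4 = 81 > 75 [met]
  Stage 1 carried; the burden shifts to the board.
Stage 2 — burden on board; standard: a substantially-more-likely showing (weight exceeds 75).
    (d): 94 − 13 = 81 > 75 [met]
  All elements met at the final stage.
With every stage satisfied, the board prevails.

board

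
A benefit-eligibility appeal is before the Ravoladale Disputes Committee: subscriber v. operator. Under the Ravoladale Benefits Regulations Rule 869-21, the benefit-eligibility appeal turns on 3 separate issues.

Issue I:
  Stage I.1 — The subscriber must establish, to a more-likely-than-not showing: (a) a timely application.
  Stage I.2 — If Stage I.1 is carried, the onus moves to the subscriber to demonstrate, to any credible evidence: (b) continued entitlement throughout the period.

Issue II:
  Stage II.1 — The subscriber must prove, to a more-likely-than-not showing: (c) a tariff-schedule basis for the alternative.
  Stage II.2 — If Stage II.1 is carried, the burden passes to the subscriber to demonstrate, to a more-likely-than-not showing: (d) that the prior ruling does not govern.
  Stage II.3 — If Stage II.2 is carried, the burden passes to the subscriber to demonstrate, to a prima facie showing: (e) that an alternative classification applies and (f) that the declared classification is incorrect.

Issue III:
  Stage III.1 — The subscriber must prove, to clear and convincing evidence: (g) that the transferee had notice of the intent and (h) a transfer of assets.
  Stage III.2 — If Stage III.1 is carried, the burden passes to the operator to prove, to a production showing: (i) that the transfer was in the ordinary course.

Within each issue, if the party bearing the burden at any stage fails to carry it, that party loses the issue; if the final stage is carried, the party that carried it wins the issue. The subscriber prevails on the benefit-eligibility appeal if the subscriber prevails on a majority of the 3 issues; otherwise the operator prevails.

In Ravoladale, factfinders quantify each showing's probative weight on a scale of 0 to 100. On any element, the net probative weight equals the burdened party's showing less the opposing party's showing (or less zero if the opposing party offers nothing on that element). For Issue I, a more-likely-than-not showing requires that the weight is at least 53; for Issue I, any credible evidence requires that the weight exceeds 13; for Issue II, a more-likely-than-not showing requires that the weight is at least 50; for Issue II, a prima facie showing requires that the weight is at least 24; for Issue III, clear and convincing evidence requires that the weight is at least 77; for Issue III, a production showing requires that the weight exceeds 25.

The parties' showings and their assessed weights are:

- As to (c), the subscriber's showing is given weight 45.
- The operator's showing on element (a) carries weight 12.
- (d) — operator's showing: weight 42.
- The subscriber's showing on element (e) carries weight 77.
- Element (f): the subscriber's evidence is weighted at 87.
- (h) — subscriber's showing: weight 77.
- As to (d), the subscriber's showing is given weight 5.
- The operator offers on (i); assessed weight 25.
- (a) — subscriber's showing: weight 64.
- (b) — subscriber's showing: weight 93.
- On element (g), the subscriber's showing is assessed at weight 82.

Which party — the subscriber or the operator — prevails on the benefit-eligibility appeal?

operator

— Issue I —
Stage I.1 — burden on subscriber; standard: a more-likely-than-not showing (weight is at least 53).
    (a): 64 − 12 = 52 < 53 [not met]
  The subscriber does not carry Stage I.1.
The operator prevails on this issue.
— Issue II —
Stage II.1 (subscriber, a more-likely-than-not showing, weight is at least 50): (c) 45 < 50 — fails.
  Stage II.1 not carried; the subscriber fails its burden.
So the operator prevails on this issue.
— Issue III —
Stage III.1 — burden on subscriber; standard: clear and convincing evidence (weight is at least 77).
    (g): 82 ≥ 77 [met]
    (h): 77 ≥ 77 [met]
  Stage III.1 carried; the burden shifts to the operator.
Stage III.2 — burden on operator; standard: a production showing (weight exceeds 25).
    (i): 25 ≤ 25 [not met]
  Stage III.2 not carried; the operator fails its burden.
The analysis ends at Stage III.2; the subscriber prevails on this issue.
Per-issue: Issue I → operator; Issue II → operator; Issue III → subscriber. The subscriber must prevail on a majority of issues; overall, the operator prevails.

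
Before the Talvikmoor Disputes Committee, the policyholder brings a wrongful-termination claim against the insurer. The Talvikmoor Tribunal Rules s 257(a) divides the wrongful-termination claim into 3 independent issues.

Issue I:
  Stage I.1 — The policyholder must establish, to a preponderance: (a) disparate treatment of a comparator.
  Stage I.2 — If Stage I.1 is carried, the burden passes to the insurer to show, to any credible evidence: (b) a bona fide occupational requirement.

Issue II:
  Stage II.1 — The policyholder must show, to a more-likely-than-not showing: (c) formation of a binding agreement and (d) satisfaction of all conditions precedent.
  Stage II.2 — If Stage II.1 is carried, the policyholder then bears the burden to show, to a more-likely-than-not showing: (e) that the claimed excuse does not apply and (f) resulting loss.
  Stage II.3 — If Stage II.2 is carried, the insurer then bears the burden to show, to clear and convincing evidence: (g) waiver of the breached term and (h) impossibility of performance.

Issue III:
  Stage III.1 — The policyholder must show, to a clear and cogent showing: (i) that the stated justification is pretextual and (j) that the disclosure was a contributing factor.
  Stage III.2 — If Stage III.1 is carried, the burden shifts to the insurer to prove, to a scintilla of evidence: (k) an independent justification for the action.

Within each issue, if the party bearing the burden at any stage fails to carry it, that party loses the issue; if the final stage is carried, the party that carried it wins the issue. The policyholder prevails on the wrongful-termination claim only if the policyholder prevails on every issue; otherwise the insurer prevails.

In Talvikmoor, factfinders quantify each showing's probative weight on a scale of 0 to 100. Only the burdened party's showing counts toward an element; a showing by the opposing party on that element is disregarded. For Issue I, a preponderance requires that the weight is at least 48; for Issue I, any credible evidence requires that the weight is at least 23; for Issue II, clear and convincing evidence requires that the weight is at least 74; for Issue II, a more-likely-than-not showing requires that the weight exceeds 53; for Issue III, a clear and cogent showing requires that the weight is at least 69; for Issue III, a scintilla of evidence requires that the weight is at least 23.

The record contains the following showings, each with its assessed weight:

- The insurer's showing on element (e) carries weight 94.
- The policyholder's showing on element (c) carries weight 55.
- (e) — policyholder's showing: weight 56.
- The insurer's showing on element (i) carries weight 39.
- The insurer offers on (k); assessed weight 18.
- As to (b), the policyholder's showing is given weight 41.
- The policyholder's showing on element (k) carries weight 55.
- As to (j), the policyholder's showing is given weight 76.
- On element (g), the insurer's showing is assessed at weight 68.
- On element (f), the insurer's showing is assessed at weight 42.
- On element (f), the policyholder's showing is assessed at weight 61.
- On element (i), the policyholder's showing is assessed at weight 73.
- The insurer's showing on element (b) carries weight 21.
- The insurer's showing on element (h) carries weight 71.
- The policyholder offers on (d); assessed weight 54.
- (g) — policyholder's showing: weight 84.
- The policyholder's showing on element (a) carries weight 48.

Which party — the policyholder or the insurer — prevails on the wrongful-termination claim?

— Issue I —
Stage I.1 — burden on policyholder; standard: a preponderance (weight is at least 48).
    (a): 48 ≥ 48 [met]
  All elements met. The burden passes to the insurer.
Stage I.2 — burden on insurer; standard: any credible evidence (weight is at least 23).
    (b): 21 (policyholder's 41 disregarded) < 23 [not met]
  Not every element is met, so the insurer fails to carry Stage I.2.
The analysis ends at Stage I.2; the policyholder prevails on this issue.
— Issue II —
Stage II.1 (policyholder, a more-likely-than-not showing, weight exceeds 53): (c) 55 > 53 — meets; (d) 54 > 53 — meets.
  Stage II.1 carried; the burden remains with the policyholder.
Stage II.2 (policyholder, a more-likely-than-not showing, weight exceeds 53): (e) 56 (insurer's 94 disregarded) > 53 — meets; (f) 61 (insurer's 42 disregarded) > 53 — meets.
  The policyholder carries Stage II.2; the insurer now bears the burden.
Stage II.3 (insurer, clear and convincing evidence, weight is at least 74): (g) 68 (policyholder's 84 disregarded) < 74 — fails; (h) 71 < 74 — fails.
  Stage II.3 not carried; the insurer fails its burden.
So the policyholder prevails on this issue.
— Issue III —
At Stage III.1 the policyholder must meet a clear and cogent showing (weight is at least 69): on (i) the weight is 73 (the insurer's 39 is given no effect), which does reach 69, so (i) meets the standard; on (j) the weight is 76, ≥ 69, so (j) meets the standard.
  All elements met. The burden passes to the insurer.
At Stage III.2 the insurer must meet a scintilla of evidence (weight is at least 23): on (k) the weight is 18 (the policyholder's 55 is given no effect), which does not reach 23, so (k) does not meet the standard.
  Not every element is met, so the insurer fails to carry Stage III.2.
The analysis ends at Stage III.2; the policyholder prevails on this issue.
Per-issue: Issue I → policyholder; Issue II → policyholder; Issue III → policyholder. The policyholder must prevail on every issue; overall, the policyholder prevails.

policyholder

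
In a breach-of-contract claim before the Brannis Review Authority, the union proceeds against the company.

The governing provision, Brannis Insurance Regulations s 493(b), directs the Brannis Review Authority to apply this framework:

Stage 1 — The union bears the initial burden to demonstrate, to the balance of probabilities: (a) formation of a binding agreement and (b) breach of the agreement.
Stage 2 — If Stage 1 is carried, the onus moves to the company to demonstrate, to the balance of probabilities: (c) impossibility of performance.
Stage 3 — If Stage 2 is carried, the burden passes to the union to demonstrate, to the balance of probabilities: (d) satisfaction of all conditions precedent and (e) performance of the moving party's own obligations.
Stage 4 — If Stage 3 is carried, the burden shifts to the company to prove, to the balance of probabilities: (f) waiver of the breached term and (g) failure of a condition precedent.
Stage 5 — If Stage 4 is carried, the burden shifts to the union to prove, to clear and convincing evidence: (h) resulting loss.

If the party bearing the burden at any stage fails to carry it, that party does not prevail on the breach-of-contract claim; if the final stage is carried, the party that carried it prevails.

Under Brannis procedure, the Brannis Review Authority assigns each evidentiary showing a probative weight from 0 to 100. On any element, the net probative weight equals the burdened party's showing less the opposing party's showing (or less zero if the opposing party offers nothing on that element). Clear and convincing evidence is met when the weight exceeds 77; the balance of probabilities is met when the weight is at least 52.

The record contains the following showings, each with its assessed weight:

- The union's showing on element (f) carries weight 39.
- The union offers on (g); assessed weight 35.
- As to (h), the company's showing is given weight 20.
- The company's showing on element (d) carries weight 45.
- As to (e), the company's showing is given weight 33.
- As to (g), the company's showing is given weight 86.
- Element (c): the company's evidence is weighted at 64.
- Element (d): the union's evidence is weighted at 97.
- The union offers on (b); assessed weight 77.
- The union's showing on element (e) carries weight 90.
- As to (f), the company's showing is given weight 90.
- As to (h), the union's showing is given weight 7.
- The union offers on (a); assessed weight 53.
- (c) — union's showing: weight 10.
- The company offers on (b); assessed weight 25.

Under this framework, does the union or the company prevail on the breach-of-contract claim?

At Stage 1 the union must meet the balance of probabilities (weight is at least 52): on (a) the weight is 53, ≥ 52, so (a) meets the standard; on (b) the weight is 77 less the opposing 25 gives net 52, which does reach 52, so (b) meets the standard.
  The union carries Stage 1; the company now bears the burden.
At Stage 2 the company must meet the balance of probabilities (weight is at least 52): on (c) the weight is 64 less the opposing 10 gives net 54, ≥ 52, so (c) meets the standard.
  Stage 2 is satisfied; the onus moves to the union.
At Stage 3 the union must meet the balance of probabilities (weight is at least 52): on (d) the weight is 97 less the opposing 45 gives net 52, which does reach 52, so (d) meets the standard; on (e) the weight is 90 less the opposing 33 gives net 57, which does reach 52, so (e) meets the standard.
  Stage 3 carried; the burden shifts to the company.
At Stage 4 the company must meet the balance of probabilities (weight is at least 52): on (f) the weight is 90 less the opposing 39 gives net 51, < 52, so (f) does not meet the standard; on (g) the weight is 86 less the opposing 35 gives net 51, < 52, so (g) does not meet the standard.
  Not every element is met, so the company fails to carry Stage 4.
So the union prevails.

union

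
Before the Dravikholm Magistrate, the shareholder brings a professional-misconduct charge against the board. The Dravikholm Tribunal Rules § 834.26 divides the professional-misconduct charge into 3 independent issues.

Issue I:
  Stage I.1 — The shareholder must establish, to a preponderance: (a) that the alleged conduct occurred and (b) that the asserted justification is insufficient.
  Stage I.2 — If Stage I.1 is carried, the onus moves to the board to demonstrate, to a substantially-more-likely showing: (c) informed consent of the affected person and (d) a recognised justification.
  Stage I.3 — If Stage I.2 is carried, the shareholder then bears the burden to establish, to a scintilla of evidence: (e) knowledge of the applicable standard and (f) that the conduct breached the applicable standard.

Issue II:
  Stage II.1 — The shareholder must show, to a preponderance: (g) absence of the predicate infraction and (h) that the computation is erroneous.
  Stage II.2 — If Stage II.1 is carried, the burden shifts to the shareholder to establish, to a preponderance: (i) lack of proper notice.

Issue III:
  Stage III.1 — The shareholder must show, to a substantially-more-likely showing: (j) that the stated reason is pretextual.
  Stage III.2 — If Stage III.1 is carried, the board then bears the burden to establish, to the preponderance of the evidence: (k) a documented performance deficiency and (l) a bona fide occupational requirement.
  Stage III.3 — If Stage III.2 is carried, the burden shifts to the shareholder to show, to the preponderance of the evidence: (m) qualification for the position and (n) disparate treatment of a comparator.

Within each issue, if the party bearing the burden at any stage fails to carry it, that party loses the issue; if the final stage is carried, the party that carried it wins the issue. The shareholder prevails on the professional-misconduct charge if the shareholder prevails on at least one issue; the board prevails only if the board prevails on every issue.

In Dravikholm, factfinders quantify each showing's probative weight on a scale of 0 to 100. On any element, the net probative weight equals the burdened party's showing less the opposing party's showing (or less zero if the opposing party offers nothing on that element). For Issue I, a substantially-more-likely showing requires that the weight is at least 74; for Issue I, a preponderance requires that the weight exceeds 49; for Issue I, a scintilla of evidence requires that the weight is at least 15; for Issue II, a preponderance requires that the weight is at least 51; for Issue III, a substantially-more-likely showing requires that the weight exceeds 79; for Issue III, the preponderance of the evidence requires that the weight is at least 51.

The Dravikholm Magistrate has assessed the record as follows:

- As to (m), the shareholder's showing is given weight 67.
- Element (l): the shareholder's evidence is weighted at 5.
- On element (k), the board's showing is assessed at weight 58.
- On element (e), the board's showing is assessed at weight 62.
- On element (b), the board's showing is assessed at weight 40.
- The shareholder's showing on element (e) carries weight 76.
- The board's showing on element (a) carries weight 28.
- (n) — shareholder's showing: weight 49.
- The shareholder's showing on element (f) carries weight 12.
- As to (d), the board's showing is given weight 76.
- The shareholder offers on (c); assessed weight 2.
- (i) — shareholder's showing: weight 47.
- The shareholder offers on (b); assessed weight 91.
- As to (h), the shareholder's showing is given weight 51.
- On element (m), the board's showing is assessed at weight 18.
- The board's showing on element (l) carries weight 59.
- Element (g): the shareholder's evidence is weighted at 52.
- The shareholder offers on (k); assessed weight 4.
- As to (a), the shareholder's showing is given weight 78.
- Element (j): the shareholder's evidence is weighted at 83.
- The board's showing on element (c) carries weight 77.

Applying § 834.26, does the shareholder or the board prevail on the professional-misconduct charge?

— Issue I —
Stage I.1 (shareholder, a preponderance, weight exceeds 49): (a) net 78−28=50 > 49 — meets; (b) net 91−40=51 > 49 — meets.
  The shareholder carries Stage I.1; the board now bears the burden.
Stage I.2 (board, a substantially-more-likely showing, weight is at least 74): (c) net 77−2=75 ≥ 74 — meets; (d) 76 ≥ 74 — meets.
  Stage I.2 carried; the burden shifts to the shareholder.
Stage I.3 (shareholder, a scintilla of evidence, weight is at least 15): (e) net 76−62=14 < 15 — fails; (f) 12 < 15 — fails.
  The shareholder does not carry Stage I.3.
So the board prevails on this issue.
— Issue II —
Stage II.1 — burden on shareholder; standard: a preponderance (weight is at least 51).
    (g): 52 ≥ 51 [met]
    (h): 51 ≥ 51 [met]
  All elements met. The shareholder retains the burden for Stage II.2.
Stage II.2 — burden on shareholder; standard: a preponderance (weight is at least 51).
    (i): 47 < 51 [not met]
  Stage II.2 not carried; the shareholder fails its burden.
The board prevails on this issue.
— Issue III —
Stage III.1 (shareholder, a substantially-more-likely showing, weight exceeds 79): (j) 83 > 79 — meets.
  All elements met. The burden passes to the board.
Stage III.2 (board, the preponderance of the evidence, weight is at least 51): (k) net 58−4=54 ≥ 51 — meets; (l) net 59−5=54 ≥ 51 — meets.
  Stage III.2 carried; the burden shifts to the shareholder.
Stage III.3 (shareholder, the preponderance of the evidence, weight is at least 51): (m) net 67−18=49 < 51 — fails; (n) 49 < 51 — fails.
  The shareholder does not carry Stage III.3.
The board prevails on this issue.
Per-issue: Issue I → board; Issue II → board; Issue III → board. The shareholder must prevail on at least one issue; overall, the board prevails.

board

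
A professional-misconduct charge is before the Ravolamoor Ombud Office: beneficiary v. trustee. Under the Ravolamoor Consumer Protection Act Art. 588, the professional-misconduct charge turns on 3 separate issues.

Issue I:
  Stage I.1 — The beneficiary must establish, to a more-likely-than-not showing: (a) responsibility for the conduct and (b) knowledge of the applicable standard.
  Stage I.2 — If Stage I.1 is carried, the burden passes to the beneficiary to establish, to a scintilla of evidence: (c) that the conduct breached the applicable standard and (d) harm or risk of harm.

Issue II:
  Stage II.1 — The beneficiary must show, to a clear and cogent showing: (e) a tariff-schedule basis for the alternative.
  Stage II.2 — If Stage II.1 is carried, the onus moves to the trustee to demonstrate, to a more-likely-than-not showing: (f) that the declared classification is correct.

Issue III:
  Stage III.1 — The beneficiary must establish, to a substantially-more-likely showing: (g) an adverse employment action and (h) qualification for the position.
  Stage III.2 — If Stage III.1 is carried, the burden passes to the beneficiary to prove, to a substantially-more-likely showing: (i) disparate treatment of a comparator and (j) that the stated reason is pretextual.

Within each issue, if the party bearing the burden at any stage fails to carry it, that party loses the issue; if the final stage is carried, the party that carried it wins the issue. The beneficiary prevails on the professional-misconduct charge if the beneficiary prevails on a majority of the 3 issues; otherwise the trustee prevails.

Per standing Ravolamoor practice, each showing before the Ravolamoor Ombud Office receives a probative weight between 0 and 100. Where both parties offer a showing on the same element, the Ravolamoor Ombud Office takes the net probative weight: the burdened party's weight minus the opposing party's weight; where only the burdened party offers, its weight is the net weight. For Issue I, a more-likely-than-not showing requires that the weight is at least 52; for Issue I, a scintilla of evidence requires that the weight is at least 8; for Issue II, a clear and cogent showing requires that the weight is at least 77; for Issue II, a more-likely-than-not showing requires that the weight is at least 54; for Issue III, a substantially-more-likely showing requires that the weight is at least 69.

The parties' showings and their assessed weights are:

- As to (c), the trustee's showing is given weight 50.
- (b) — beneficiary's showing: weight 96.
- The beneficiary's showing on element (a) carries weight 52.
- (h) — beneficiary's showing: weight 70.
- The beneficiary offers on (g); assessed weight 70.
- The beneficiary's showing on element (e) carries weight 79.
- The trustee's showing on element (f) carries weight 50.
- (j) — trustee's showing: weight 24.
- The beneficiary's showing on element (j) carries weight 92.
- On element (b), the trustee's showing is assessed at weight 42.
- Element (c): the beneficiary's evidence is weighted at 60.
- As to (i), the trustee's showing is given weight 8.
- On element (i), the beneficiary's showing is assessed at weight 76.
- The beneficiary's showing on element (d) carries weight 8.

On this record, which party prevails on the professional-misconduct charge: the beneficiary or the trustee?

beneficiary

— Issue I —
At Stage I.1 the beneficiary must meet a more-likely-than-not showing (weight is at least 52): on (a) the weight is 52, which does reach 52, so (a) meets the standard; on (b) the weight is 96 less the opposing 42 gives net 54, which does reach 52, so (b) meets the standard.
  All elements met. The beneficiary retains the burden for Stage I.2.
At Stage I.2 the beneficiary must meet a scintilla of evidence (weight is at least 8): on (c) the weight is 60 less the opposing 50 gives net 10, ≥ 8, so (c) meets the standard; on (d) the weight is 8, ≥ 8, so (d) meets the standard.
  All elements met at the final stage.
With every stage satisfied, the beneficiary prevails on this issue.
— Issue II —
Stage II.1 (beneficiary, a clear and cogent showing, weight is at least 77): (e) 79 ≥ 77 — meets.
  Stage II.1 is satisfied; the onus moves to the trustee.
Stage II.2 (trustee, a more-likely-than-not showing, weight is at least 54): (f) 50 < 54 — fails.
  Stage II.2 not carried; the trustee fails its burden.
The beneficiary prevails on this issue.
— Issue III —
At Stage III.1 the beneficiary must meet a substantially-more-likely showing (weight is at least 69): on (g) the weight is 70, ≥ 69, so (g) meets the standard; on (h) the weight is 70, which does reach 69, so (h) meets the standard.
  Stage III.1 is satisfied; the beneficiary continues to bear the burden.
At Stage III.2 the beneficiary must meet a substantially-more-likely showing (weight is at least 69): on (i) the weight is 76 less the opposing 8 gives net 68, < 69, so (i) does not meet the standard; on (j) the weight is 92 less the opposing 24 gives net 68, which does not reach 69, so (j) does not meet the standard.
  The beneficiary does not carry Stage III.2.
So the trustee prevails on this issue.
Per-issue: Issue I → beneficiary; Issue II → beneficiary; Issue III → trustee. The beneficiary must prevail on a majority of issues; overall, the beneficiary prevails.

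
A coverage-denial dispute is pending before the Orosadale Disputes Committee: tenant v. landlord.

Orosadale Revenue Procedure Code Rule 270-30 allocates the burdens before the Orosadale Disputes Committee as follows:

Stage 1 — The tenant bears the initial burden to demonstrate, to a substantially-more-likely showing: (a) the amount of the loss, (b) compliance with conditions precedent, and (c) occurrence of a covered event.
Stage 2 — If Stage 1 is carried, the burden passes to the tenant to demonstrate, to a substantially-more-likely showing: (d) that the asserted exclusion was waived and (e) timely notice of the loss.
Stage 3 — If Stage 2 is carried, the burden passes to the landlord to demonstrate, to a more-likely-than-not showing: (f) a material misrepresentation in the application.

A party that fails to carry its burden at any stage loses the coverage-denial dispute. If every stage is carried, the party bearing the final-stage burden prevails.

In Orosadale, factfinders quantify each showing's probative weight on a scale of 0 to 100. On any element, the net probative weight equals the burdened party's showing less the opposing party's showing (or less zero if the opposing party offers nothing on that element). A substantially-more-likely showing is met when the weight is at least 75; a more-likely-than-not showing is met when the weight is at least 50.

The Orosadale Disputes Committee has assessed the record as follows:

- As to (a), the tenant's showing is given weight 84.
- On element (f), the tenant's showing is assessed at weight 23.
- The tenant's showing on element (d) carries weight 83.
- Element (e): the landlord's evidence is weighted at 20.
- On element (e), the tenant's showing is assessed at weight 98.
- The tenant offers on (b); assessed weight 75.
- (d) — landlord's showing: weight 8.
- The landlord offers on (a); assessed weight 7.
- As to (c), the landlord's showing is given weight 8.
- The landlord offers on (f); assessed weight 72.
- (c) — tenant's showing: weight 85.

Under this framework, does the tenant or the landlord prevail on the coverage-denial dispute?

tenant

Stage 1 — burden on tenant; standard: a substantially-more-likely showing (weight is at least 75).
    (a): 84 − 7 = 77 ≥ 75 [met]
    (b): 75 ≥ 75 [met]
    (c): 85 − 8 = 77 ≥ 75 [met]
  Stage 1 carried; the burden remains with the tenant.
Stage 2 — burden on tenant; standard: a substantially-more-likely showing (weight is at least 75).
    (d): 83 − 8 = 75 ≥ 75 [met]
    (e): 98 − 20 = 78 ≥ 75 [met]
  All elements met. The burden passes to the landlord.
Stage 3 — burden on landlord; standard: a more-likely-than-not showing (weight is at least 50).
    (f): 72 − 23 = 49 < 50 [not met]
  Stage 3 not carried; the landlord fails its burden.
The analysis ends at Stage 3; the tenant prevails.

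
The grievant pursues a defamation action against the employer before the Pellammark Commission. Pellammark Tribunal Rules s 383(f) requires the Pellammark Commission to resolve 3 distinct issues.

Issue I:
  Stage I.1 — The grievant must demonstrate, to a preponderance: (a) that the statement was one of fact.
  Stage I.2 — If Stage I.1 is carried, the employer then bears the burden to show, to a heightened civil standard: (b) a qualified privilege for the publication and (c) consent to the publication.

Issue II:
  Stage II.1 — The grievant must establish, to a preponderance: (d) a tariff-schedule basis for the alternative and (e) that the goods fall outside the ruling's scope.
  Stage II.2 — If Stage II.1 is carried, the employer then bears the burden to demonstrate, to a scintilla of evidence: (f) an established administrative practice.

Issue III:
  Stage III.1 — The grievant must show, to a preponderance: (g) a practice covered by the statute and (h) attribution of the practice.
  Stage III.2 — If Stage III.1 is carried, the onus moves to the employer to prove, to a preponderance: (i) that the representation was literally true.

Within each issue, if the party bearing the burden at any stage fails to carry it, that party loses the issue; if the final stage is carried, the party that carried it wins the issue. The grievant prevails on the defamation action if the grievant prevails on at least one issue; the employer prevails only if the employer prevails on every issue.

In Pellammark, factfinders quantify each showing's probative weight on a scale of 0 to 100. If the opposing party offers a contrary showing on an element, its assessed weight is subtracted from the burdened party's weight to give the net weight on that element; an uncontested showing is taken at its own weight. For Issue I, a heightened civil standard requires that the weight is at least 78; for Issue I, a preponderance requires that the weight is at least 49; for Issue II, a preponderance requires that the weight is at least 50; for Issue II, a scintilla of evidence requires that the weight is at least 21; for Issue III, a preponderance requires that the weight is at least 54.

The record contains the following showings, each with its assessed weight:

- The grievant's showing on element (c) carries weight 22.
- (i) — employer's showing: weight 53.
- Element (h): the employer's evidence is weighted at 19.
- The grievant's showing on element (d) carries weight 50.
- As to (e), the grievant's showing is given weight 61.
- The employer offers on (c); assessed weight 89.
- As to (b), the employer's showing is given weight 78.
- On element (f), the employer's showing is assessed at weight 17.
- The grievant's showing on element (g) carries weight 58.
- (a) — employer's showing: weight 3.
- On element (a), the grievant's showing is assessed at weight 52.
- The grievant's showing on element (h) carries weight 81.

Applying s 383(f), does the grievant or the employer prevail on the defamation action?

grievant

— Issue I —
At Stage I.1 the grievant must meet a preponderance (weight is at least 49): on (a) the weight is 52 less the opposing 3 gives net 49, ≥ 49, so (a) meets the standard.
  Stage I.1 is satisfied; the onus moves to the employer.
At Stage I.2 the employer must meet a heightened civil standard (weight is at least 78): on (b) the weight is 78, which does reach 78, so (b) meets the standard; on (c) the weight is 89 less the opposing 22 gives net 67, which does not reach 78, so (c) does not meet the standard.
  Stage I.2 not carried; the employer fails its burden.
The analysis ends at Stage I.2; the grievant prevails on this issue.
— Issue II —
Stage II.1 (grievant, a preponderance, weight is at least 50): (d) 50 ≥ 50 — meets; (e) 61 ≥ 50 — meets.
  The grievant carries Stage II.1; the employer now bears the burden.
Stage II.2 (employer, a scintilla of evidence, weight is at least 21): (f) 17 < 21 — fails.
  Not every element is met, so the employer fails to carry Stage II.2.
So the grievant prevails on this issue.
— Issue III —
Stage III.1 — burden on grievant; standard: a preponderance (weight is at least 54).
    (g): 58 ≥ 54 [met]
    (h): 81 − 19 = 62 ≥ 54 [met]
  Stage III.1 is satisfied; the onus moves to the employer.
Stage III.2 — burden on employer; standard: a preponderance (weight is at least 54).
    (i): 53 < 54 [not met]
  Not every element is met, so the employer fails to carry Stage III.2.
The grievant prevails on this issue.
Per-issue: Issue I → grievant; Issue II → grievant; Issue III → grievant. The grievant must prevail on at least one issue; overall, the grievant prevails.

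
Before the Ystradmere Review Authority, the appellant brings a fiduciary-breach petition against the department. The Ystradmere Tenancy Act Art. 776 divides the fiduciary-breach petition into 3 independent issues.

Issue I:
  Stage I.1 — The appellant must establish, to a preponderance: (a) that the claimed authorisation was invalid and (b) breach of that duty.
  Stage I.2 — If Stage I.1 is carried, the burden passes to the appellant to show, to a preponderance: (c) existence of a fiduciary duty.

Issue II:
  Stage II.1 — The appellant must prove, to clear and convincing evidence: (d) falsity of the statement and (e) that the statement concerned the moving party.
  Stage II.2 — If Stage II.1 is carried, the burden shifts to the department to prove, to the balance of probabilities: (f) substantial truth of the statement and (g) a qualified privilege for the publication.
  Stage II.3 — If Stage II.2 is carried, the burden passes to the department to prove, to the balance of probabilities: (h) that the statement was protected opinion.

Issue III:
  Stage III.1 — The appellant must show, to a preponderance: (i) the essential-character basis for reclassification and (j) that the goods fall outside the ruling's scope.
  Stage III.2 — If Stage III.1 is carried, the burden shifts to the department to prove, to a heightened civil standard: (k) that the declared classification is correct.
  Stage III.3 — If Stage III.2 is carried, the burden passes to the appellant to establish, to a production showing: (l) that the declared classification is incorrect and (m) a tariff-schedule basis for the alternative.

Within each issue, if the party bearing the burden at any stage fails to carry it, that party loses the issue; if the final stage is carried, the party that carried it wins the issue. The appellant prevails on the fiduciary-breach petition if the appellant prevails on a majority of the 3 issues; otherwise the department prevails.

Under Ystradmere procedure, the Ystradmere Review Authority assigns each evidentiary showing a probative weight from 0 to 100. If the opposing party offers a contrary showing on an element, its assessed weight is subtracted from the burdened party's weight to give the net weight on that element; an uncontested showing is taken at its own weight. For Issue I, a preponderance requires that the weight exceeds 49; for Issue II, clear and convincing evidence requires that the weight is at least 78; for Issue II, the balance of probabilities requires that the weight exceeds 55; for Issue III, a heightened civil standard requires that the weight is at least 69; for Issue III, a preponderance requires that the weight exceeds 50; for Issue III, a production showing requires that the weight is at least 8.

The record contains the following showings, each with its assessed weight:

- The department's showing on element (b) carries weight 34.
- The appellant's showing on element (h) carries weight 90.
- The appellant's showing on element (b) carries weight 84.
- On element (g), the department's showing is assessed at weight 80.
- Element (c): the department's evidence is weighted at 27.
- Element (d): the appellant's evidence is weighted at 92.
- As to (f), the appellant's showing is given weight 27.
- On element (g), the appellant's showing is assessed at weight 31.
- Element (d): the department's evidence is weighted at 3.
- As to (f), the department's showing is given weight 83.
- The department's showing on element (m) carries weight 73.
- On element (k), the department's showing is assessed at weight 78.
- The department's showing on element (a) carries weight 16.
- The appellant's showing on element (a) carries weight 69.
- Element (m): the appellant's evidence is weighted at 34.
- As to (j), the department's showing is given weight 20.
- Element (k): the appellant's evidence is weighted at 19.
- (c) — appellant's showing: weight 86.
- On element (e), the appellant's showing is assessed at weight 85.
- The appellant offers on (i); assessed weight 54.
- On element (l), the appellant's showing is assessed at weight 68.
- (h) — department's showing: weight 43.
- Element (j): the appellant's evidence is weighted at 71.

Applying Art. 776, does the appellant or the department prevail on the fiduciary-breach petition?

appellant

— Issue I —
Stage I.1 — burden on appellant; standard: a preponderance (weight exceeds 49).
    (a): 69 − 16 = 53 > 49 [met]
    (b): 84 − 34 = 50 > 49 [met]
  All elements met. The appellant retains the burden for Stage I.2.
Stage I.2 — burden on appellant; standard: a preponderance (weight exceeds 49).
    (c): 86 − 27 = 59 > 49 [met]
  All elements met at the final stage.
All stages carried — the appellant prevails on this issue.
— Issue II —
Stage II.1 (appellant, clear and convincing evidence, weight is at least 78): (d) net 92−3=89 ≥ 78 — meets; (e) 85 ≥ 78 — meets.
  Stage II.1 is satisfied; the onus moves to the department.
Stage II.2 (department, the balance of probabilities, weight exceeds 55): (f) net 83−27=56 > 55 — meets; (g) net 80−31=49 ≤ 55 — fails.
  Stage II.2 not carried; the department fails its burden.
The analysis ends at Stage II.2; the appellant prevails on this issue.
— Issue III —
Stage III.1 — burden on appellant; standard: a preponderance (weight exceeds 50).
    (i): 54 > 50 [met]
    (j): 71 − 20 = 51 > 50 [met]
  Stage III.1 carried; the burden shifts to the department.
Stage III.2 — burden on department; standard: a heightened civil standard (weight is at least 69).
    (k): 78 − 19 = 59 < 69 [not met]
  Stage III.2 not carried; the department fails its burden.
The appellant prevails on this issue.
Per-issue: Issue I → appellant; Issue II → appellant; Issue III → appellant. The appellant must prevail on a majority of issues; overall, the appellant prevails.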